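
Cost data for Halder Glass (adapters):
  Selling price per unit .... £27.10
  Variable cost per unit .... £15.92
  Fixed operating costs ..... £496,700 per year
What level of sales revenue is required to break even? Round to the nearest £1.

£1,203,987

CM per unit = £27.10 − £15.92 = £11.18; CM ratio = £11.18 / £27.10 = 0.4125.
Break-even sales = FC ÷ CM ratio = £496,700 × £27.10 / £11.18 = £1,203,987.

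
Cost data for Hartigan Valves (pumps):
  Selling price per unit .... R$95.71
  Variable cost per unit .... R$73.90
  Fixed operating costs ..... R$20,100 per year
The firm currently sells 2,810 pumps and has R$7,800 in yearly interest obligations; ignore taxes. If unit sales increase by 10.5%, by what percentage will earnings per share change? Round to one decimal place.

+19.3%

At 2,810 units, contribution = 2,810 × R$21.81 = R$61,286.10.
Operating income = contribution − fixed costs = R$61,286.10 − R$20,100 = R$41,186.10.
After interest of R$7,800.00, pre-tax earnings = R$33,386.10.
Degree of combined leverage = contribution ÷ (EBIT − I) = R$61,286.10 ÷ R$33,386.10 = 1.8357.
EPS therefore changes by 1.8357 × (+10.5%) = +19.3%.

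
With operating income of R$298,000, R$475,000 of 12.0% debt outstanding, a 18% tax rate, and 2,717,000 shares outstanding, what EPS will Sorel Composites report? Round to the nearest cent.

Pre-tax income = R$298,000 − R$57,000.00 = R$241,000.00.
After tax at 18%: net income = R$241,000.00 × 0.82 = R$197,620.00.
Per share: R$197,620.00 / 2,717,000 shares = R$0.07.

R$0.07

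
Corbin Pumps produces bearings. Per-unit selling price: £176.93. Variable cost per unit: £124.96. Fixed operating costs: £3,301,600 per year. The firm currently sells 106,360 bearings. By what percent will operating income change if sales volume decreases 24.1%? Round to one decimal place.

At 106,360 units, contribution = 106,360 × £51.97 = £5,527,529.20.
Operating income = contribution − fixed costs = £5,527,529.20 − £3,301,600 = £2,225,929.20.
DOL = contribution ÷ EBIT = £5,527,529.20 ÷ £2,225,929.20 = 2.4832.
%ΔEBIT = DOL × %ΔSales = 2.4832 × -24.1% = -59.8%.

-59.8%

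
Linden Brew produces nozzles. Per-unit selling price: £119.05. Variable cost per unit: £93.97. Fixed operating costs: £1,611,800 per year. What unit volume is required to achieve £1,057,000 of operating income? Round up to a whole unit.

106,412 nozzles

Each unit contributes £119.05 − £93.97 = £25.08.
Required volume = (fixed costs + target profit) ÷ CM = (£1,611,800 + £1,057,000) ÷ £25.08 = 106,411.48, so 106,412 nozzles.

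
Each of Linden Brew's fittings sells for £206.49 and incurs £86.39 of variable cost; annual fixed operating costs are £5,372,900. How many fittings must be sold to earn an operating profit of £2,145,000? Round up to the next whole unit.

62,598 fittings

Unit CM = price − variable cost = £206.49 − £86.39 = £120.10.
Required volume = (fixed costs + target profit) ÷ CM = (£5,372,900 + £2,145,000) ÷ £120.10 = 62,597.00, so 62,598 fittings.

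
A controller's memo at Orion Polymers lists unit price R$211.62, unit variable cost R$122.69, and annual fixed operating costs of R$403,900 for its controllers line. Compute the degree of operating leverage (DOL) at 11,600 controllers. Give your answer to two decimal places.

Contribution at this volume is 11,600 × R$88.93 = R$1,031,588.00.
Subtracting fixed costs: EBIT = R$1,031,588.00 − R$403,900 = R$627,688.00.
Degree of operating leverage = R$1,031,588.00 / R$627,688.00 = 1.6435.

1.64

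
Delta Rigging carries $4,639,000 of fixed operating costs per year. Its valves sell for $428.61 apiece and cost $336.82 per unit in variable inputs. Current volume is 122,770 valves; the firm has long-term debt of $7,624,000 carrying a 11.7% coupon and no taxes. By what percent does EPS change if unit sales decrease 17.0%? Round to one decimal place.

Contribution at this volume is 122,770 × $91.79 = $11,269,058.30.
Subtracting fixed costs: EBIT = $11,269,058.30 − $4,639,000 = $6,630,058.30.
After interest of $892,008.00, pre-tax earnings = $5,738,050.30.
DCL = total CM / (EBIT − I) = $11,269,058.30 / $5,738,050.30 = 1.9639.
%ΔEPS = DCL × %ΔSales = 1.9639 × -17.0% = -33.4%.

-33.4%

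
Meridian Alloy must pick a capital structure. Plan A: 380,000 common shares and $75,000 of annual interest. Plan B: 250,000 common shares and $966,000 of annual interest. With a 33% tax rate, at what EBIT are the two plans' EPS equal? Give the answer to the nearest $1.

Set EPS_A = EPS_B: (EBIT − $75,000)(1 − 0.33) ÷ 380,000 = (EBIT − $966,000)(1 − 0.33) ÷ 250,000.
The (1 − t) factor cancels: (EBIT − 75,000) × 250,000 = (EBIT − 966,000) × 380,000.
EBIT × (380,000 − 250,000) = 966,000 × 380,000 − 75,000 × 250,000 = 348,330,000,000, so EBIT = 348,330,000,000 ÷ 130,000 = 2,679,461.54.

$2,679,462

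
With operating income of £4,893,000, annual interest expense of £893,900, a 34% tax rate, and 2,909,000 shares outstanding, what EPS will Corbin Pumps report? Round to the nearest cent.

£0.91

Interest = £893,900.00, so EBT = £4,893,000 − £893,900.00 = £3,999,100.00.
Net income = £3,999,100.00 × (1 − 0.34) = £2,639,406.00.
EPS = £2,639,406.00 ÷ 2,909,000 = £0.91.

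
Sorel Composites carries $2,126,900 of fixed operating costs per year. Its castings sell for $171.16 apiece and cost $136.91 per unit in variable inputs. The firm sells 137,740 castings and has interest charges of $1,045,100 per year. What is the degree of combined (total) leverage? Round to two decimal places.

3.05

Total contribution margin = 137,740 × $34.25 = $4,717,595.00.
EBIT = $4,717,595.00 − $2,126,900 = $2,590,695.00. Interest = $1,045,100.00.
DOL = $4,717,595.00 ÷ $2,590,695.00 = 1.8210; DFL = $2,590,695.00 ÷ $1,545,595.00 = 1.6762.
DCL = DOL × DFL = 1.8210 × 1.6762 = 3.0524.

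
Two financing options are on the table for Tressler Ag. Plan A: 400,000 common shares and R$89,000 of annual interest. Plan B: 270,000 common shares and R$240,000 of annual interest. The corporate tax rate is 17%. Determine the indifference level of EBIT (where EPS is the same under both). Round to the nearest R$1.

At indifference, (EBIT − 89,000)(1 − t)/400,000 = (EBIT − 240,000)(1 − t)/270,000.
The (1 − t) factor cancels: (EBIT − 89,000) × 270,000 = (EBIT − 240,000) × 400,000.
Solving, EBIT = (240,000·400,000 − 89,000·270,000) / (400,000 − 270,000) = 71,970,000,000 / 130,000 = 553,615.38.

R$553,615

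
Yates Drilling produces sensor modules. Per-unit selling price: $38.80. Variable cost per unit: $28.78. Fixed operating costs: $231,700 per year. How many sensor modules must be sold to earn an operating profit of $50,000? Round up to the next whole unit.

Unit CM = price − variable cost = $38.80 − $28.78 = $10.02.
Units = (FC + target) / CM = ($231,700 + $50,000) / $10.02 = 28,113.77, so 28,114 sensor modules.

28,114 sensor modules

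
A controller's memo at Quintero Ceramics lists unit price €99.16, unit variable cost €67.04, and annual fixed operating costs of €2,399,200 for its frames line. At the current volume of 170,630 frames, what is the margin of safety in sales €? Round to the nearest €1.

€9,512,925

Unit CM = price − variable cost = €99.16 − €67.04 = €32.12. Break-even units = €2,399,200 ÷ €32.12 = 74,694.89; break-even revenue = 74,694.89 × €99.16 = €7,406,745.70.
Current sales = 170,630 × €99.16 = €16,919,670.80.
Margin of safety = €16,919,670.80 − €7,406,745.70 = €9,512,925.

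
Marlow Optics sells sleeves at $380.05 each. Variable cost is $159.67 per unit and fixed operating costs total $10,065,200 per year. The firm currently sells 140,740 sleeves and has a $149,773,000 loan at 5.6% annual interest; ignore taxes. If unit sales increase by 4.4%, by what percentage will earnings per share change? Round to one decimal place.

At 140,740 units, contribution = 140,740 × $220.38 = $31,016,281.20.
Subtracting fixed costs: EBIT = $31,016,281.20 − $10,065,200 = $20,951,081.20.
Interest = $8,387,288.00, so EBIT − I = $12,563,793.20.
Degree of combined leverage = contribution ÷ (EBIT − I) = $31,016,281.20 ÷ $12,563,793.20 = 2.4687.
EPS therefore changes by 2.4687 × (+4.4%) = +10.9%.

+10.9%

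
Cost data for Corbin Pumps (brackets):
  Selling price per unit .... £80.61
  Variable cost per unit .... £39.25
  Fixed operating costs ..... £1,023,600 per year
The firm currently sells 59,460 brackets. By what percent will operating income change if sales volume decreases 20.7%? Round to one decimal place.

-35.5%

Contribution at this volume is 59,460 × £41.36 = £2,459,265.60.
EBIT = £2,459,265.60 − £1,023,600 = £1,435,665.60.
Degree of operating leverage = £2,459,265.60 / £1,435,665.60 = 1.7130.
Operating income changes by 1.7130 × -20.7% = -35.5%.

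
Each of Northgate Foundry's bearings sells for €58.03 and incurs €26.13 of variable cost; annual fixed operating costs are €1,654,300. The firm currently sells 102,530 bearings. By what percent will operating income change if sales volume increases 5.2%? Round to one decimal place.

+10.5%

Total contribution margin = 102,530 × €31.90 = €3,270,707.00.
Operating income = contribution − fixed costs = €3,270,707.00 − €1,654,300 = €1,616,407.00.
Degree of operating leverage = €3,270,707.00 / €1,616,407.00 = 2.0234.
Operating income changes by 2.0234 × +5.2% = +10.5%.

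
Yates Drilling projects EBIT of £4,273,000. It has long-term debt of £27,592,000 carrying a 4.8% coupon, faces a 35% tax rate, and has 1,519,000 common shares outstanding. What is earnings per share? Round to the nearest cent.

Pre-tax income = £4,273,000 − £1,324,416.00 = £2,948,584.00.
Net income = £2,948,584.00 × (1 − 0.35) = £1,916,579.60.
Per share: £1,916,579.60 / 1,519,000 shares = £1.26.

£1.26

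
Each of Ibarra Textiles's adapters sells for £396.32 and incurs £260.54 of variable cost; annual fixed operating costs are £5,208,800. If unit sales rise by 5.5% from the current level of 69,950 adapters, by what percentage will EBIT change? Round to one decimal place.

At 69,950 units, contribution = 69,950 × £135.78 = £9,497,811.00.
Operating income = contribution − fixed costs = £9,497,811.00 − £5,208,800 = £4,289,011.00.
So DOL = total CM / EBIT = £9,497,811.00 / £4,289,011.00 = 2.2145.
So EBIT moves 2.2145 × (+5.5%) = +12.2%.

+12.2%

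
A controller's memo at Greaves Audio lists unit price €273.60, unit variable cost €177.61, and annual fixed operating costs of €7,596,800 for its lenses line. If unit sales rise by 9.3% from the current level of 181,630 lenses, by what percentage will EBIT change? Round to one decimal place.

+16.5%

Contribution at this volume is 181,630 × €95.99 = €17,434,663.70.
Operating income = contribution − fixed costs = €17,434,663.70 − €7,596,800 = €9,837,863.70.
So DOL = total CM / EBIT = €17,434,663.70 / €9,837,863.70 = 1.7722.
%ΔEBIT = DOL × %ΔSales = 1.7722 × +9.3% = +16.5%.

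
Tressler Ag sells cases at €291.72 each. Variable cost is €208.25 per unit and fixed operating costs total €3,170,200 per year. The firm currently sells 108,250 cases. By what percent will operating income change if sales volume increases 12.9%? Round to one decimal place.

Total contribution margin = 108,250 × €83.47 = €9,035,627.50.
Subtracting fixed costs: EBIT = €9,035,627.50 − €3,170,200 = €5,865,427.50.
DOL = contribution ÷ EBIT = €9,035,627.50 ÷ €5,865,427.50 = 1.5405.
So EBIT moves 1.5405 × (+12.9%) = +19.9%.

+19.9%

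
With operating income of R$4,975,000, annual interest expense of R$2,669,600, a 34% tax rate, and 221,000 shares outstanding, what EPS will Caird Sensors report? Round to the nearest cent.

R$6.88

Interest = R$2,669,600.00, so EBT = R$4,975,000 − R$2,669,600.00 = R$2,305,400.00.
After tax at 34%: net income = R$2,305,400.00 × 0.66 = R$1,521,564.00.
EPS = R$1,521,564.00 ÷ 221,000 = R$6.88.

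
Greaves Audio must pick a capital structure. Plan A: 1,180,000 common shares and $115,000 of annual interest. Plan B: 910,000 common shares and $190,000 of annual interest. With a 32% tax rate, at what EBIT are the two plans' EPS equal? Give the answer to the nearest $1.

$442,778

At indifference, (EBIT − 115,000)(1 − t)/1,180,000 = (EBIT − 190,000)(1 − t)/910,000.
Cancelling (1 − t) and cross-multiplying: 910,000·(EBIT − 115,000) = 1,180,000·(EBIT − 190,000).
EBIT × (1,180,000 − 910,000) = 190,000 × 1,180,000 − 115,000 × 910,000 = 119,550,000,000, so EBIT = 119,550,000,000 ÷ 270,000 = 442,777.78.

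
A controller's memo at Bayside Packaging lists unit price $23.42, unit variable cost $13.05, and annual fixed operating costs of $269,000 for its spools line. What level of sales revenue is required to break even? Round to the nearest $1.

CM per unit = $23.42 − $13.05 = $10.37; CM ratio = $10.37 / $23.42 = 0.4428.
Break-even sales = FC ÷ CM ratio = $269,000 × $23.42 / $10.37 = $607,520.

$607,520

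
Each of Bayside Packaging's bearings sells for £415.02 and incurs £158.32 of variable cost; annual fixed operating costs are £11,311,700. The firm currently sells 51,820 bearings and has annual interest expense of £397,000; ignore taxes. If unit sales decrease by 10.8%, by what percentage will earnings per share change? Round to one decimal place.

Contribution at this volume is 51,820 × £256.70 = £13,302,194.00.
Subtracting fixed costs: EBIT = £13,302,194.00 − £11,311,700 = £1,990,494.00.
After interest of £397,000.00, pre-tax earnings = £1,593,494.00.
Degree of combined leverage = contribution ÷ (EBIT − I) = £13,302,194.00 ÷ £1,593,494.00 = 8.3478.
EPS therefore changes by 8.3478 × (-10.8%) = -90.2%.

-90.2%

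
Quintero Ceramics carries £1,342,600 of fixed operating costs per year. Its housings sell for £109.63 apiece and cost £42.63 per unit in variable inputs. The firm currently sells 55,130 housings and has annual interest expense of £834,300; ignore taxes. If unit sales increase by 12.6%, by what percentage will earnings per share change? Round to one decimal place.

+30.7%

Total contribution margin = 55,130 × £67.00 = £3,693,710.00.
EBIT = £3,693,710.00 − £1,342,600 = £2,351,110.00.
After interest of £834,300.00, pre-tax earnings = £1,516,810.00.
DCL = total CM / (EBIT − I) = £3,693,710.00 / £1,516,810.00 = 2.4352.
EPS therefore changes by 2.4352 × (+12.6%) = +30.7%.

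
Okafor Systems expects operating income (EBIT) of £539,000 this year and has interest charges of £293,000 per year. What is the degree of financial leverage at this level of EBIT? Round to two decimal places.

Interest = £293,000.00.
Degree of financial leverage = EBIT / (EBIT − interest) = £539,000 / £246,000.00 = 2.1911.

2.19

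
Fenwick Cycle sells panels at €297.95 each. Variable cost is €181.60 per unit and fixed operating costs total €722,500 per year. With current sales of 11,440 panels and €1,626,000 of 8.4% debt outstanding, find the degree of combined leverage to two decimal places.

2.82

At 11,440 units, contribution = 11,440 × €116.35 = €1,331,044.00.
EBIT = €1,331,044.00 − €722,500 = €608,544.00. Interest = €136,584.00.
DOL = €1,331,044.00 ÷ €608,544.00 = 2.1873; DFL = €608,544.00 ÷ €471,960.00 = 1.2894.
Combined leverage = 2.1873 × 1.2894 = 2.8203.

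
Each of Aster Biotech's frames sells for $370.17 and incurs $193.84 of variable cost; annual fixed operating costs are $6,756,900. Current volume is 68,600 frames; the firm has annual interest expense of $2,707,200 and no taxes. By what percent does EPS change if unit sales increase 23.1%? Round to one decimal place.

At 68,600 units, contribution = 68,600 × $176.33 = $12,096,238.00.
EBIT = $12,096,238.00 − $6,756,900 = $5,339,338.00.
After interest of $2,707,200.00, pre-tax earnings = $2,632,138.00.
DCL = total CM / (EBIT − I) = $12,096,238.00 / $2,632,138.00 = 4.5956.
%ΔEPS = DCL × %ΔSales = 4.5956 × +23.1% = +106.2%.

+106.2%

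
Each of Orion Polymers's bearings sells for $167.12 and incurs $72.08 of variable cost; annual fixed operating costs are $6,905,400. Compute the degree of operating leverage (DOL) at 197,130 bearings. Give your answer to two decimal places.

1.58

At 197,130 units, contribution = 197,130 × $95.04 = $18,735,235.20.
Operating income = contribution − fixed costs = $18,735,235.20 − $6,905,400 = $11,829,835.20.
So DOL = total CM / EBIT = $18,735,235.20 / $11,829,835.20 = 1.5837.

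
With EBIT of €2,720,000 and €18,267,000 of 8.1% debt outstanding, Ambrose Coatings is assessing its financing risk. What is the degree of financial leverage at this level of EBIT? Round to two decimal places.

2.19

Annual interest charges come to €1,479,627.00.
Degree of financial leverage = EBIT / (EBIT − interest) = €2,720,000 / €1,240,373.00 = 2.1929.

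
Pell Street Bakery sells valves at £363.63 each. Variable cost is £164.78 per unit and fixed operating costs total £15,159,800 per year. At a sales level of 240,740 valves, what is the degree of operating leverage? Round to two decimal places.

1.46

Contribution at this volume is 240,740 × £198.85 = £47,871,149.00.
EBIT = £47,871,149.00 − £15,159,800 = £32,711,349.00.
DOL = contribution ÷ EBIT = £47,871,149.00 ÷ £32,711,349.00 = 1.4634.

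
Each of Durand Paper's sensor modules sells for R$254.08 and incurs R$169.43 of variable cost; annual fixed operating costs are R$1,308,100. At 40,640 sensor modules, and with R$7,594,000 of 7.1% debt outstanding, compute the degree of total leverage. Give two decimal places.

2.16

At 40,640 units, contribution = 40,640 × R$84.65 = R$3,440,176.00.
Subtracting fixed costs: EBIT = R$3,440,176.00 − R$1,308,100 = R$2,132,076.00. Interest = R$539,174.00, so EBIT − I = R$1,592,902.00.
DCL = contribution ÷ (EBIT − I) = R$3,440,176.00 ÷ R$1,592,902.00 = 2.1597.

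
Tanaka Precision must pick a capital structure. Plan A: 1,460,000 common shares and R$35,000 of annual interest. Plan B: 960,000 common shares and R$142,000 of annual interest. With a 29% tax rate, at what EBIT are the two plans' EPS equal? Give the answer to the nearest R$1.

R$347,440

At indifference, (EBIT − 35,000)(1 − t)/1,460,000 = (EBIT − 142,000)(1 − t)/960,000.
The (1 − t) factor cancels: (EBIT − 35,000) × 960,000 = (EBIT − 142,000) × 1,460,000.
Solving, EBIT = (142,000·1,460,000 − 35,000·960,000) / (1,460,000 − 960,000) = 173,720,000,000 / 500,000 = 347,440.00.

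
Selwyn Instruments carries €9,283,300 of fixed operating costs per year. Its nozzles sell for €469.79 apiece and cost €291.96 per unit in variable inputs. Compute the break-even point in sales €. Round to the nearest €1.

Contribution margin per unit = €469.79 − €291.96 = €177.83, a CM ratio of €177.83 ÷ €469.79 = 0.3785.
Break-even revenue = fixed costs × price ÷ CM = €9,283,300 × €469.79 ÷ €177.83 = €24,524,554.

€24,524,554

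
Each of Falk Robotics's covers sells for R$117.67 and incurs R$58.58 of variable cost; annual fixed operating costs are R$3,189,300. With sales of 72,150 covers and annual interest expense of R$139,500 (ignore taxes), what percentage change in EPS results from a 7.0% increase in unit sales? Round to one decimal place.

+31.9%

Contribution at this volume is 72,150 × R$59.09 = R$4,263,343.50.
Operating income = contribution − fixed costs = R$4,263,343.50 − R$3,189,300 = R$1,074,043.50.
Interest = R$139,500.00, so EBIT − I = R$934,543.50.
Degree of combined leverage = contribution ÷ (EBIT − I) = R$4,263,343.50 ÷ R$934,543.50 = 4.5620.
%ΔEPS = DCL × %ΔSales = 4.5620 × +7.0% = +31.9%.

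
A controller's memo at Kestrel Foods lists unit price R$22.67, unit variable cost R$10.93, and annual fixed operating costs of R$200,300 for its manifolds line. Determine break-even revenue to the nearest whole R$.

R$386,780

Contribution margin per unit = R$22.67 − R$10.93 = R$11.74, a CM ratio of R$11.74 ÷ R$22.67 = 0.5179.
Break-even revenue = fixed costs × price ÷ CM = R$200,300 × R$22.67 ÷ R$11.74 = R$386,780.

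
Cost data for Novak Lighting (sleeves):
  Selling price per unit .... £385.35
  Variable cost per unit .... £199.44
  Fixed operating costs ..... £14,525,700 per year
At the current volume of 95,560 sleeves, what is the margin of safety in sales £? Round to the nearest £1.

Each unit contributes £385.35 − £199.44 = £185.91. Break-even units = £14,525,700 ÷ £185.91 = 78,132.97; break-even revenue = 78,132.97 × £385.35 = £30,108,539.05.
Current sales = 95,560 × £385.35 = £36,824,046.00.
Margin of safety = £36,824,046.00 − £30,108,539.05 = £6,715,507.

£6,715,507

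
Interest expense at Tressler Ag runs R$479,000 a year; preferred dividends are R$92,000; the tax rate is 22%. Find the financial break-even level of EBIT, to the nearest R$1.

Preferred dividends are paid after tax, so their pre-tax equivalent is R$92,000 ÷ (1 − 0.22) = R$117,948.72.
EPS = 0 when EBIT covers interest plus the pre-tax preferred burden: R$479,000 + R$117,948.72 = R$596,948.72.

R$596,949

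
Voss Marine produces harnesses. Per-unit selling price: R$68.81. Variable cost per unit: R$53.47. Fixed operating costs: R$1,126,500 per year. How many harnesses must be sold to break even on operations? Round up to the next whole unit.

Unit CM = price − variable cost = R$68.81 − R$53.47 = R$15.34.
Units to break even: R$1,126,500 ÷ R$15.34 = 73,435.46, rounded up to 73,436.

73,436 harnesses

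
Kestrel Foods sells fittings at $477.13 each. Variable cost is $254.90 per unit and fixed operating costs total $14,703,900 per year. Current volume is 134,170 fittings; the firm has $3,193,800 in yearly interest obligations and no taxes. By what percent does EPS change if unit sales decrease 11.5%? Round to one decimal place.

Total contribution margin = 134,170 × $222.23 = $29,816,599.10.
EBIT = $29,816,599.10 − $14,703,900 = $15,112,699.10.
Interest = $3,193,800.00, so EBIT − I = $11,918,899.10.
Degree of combined leverage = contribution ÷ (EBIT − I) = $29,816,599.10 ÷ $11,918,899.10 = 2.5016.
EPS therefore changes by 2.5016 × (-11.5%) = -28.8%.

-28.8%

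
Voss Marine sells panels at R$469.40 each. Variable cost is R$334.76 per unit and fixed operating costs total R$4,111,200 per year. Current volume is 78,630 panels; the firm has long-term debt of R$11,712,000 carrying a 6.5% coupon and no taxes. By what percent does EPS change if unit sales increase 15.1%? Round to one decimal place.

+28.0%

At 78,630 units, contribution = 78,630 × R$134.64 = R$10,586,743.20.
Operating income = contribution − fixed costs = R$10,586,743.20 − R$4,111,200 = R$6,475,543.20.
After interest of R$761,280.00, pre-tax earnings = R$5,714,263.20.
Degree of combined leverage = contribution ÷ (EBIT − I) = R$10,586,743.20 ÷ R$5,714,263.20 = 1.8527.
EPS therefore changes by 1.8527 × (+15.1%) = +28.0%.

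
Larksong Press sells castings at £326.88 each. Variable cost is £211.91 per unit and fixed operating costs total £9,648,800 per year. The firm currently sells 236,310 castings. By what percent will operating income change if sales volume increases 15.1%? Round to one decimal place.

Total contribution margin = 236,310 × £114.97 = £27,168,560.70.
Operating income = contribution − fixed costs = £27,168,560.70 − £9,648,800 = £17,519,760.70.
Degree of operating leverage = £27,168,560.70 / £17,519,760.70 = 1.5507.
So EBIT moves 1.5507 × (+15.1%) = +23.4%.

+23.4%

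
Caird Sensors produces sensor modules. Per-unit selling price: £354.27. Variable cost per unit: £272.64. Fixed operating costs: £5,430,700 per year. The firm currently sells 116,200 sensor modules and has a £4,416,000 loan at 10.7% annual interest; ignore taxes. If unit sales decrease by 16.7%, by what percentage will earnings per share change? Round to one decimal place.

-44.2%

At 116,200 units, contribution = 116,200 × £81.63 = £9,485,406.00.
Subtracting fixed costs: EBIT = £9,485,406.00 − £5,430,700 = £4,054,706.00.
After interest of £472,512.00, pre-tax earnings = £3,582,194.00.
Degree of combined leverage = contribution ÷ (EBIT − I) = £9,485,406.00 ÷ £3,582,194.00 = 2.6479.
%ΔEPS = DCL × %ΔSales = 2.6479 × -16.7% = -44.2%.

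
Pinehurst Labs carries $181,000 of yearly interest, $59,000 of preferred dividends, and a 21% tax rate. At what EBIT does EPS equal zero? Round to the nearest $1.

$255,684

Grossing the preferred dividend up to pre-tax terms: $59,000 / (1 − 0.21) = $74,683.54.
EPS = 0 when EBIT covers interest plus the pre-tax preferred burden: $181,000 + $74,683.54 = $255,683.54.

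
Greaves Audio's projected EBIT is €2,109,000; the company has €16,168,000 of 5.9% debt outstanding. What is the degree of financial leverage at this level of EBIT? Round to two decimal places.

1.83

Interest = €953,912.00.
Degree of financial leverage = EBIT / (EBIT − interest) = €2,109,000 / €1,155,088.00 = 1.8258.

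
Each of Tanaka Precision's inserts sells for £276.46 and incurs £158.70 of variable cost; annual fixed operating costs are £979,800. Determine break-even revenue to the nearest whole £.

£2,300,234

CM per unit = £276.46 − £158.70 = £117.76; CM ratio = £117.76 / £276.46 = 0.4260.
Break-even revenue = fixed costs × price ÷ CM = £979,800 × £276.46 ÷ £117.76 = £2,300,234.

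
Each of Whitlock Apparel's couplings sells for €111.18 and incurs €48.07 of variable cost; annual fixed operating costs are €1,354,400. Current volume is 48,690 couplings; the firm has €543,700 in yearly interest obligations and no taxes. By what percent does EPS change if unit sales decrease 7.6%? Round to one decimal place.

-19.9%

At 48,690 units, contribution = 48,690 × €63.11 = €3,072,825.90.
EBIT = €3,072,825.90 − €1,354,400 = €1,718,425.90.
Interest = €543,700.00, so EBIT − I = €1,174,725.90.
Degree of combined leverage = contribution ÷ (EBIT − I) = €3,072,825.90 ÷ €1,174,725.90 = 2.6158.
%ΔEPS = DCL × %ΔSales = 2.6158 × -7.6% = -19.9%.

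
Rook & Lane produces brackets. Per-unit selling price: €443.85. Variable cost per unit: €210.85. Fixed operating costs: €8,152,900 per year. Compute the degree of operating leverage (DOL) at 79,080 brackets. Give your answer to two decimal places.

Total contribution margin = 79,080 × €233.00 = €18,425,640.00.
EBIT = €18,425,640.00 − €8,152,900 = €10,272,740.00.
Degree of operating leverage = €18,425,640.00 / €10,272,740.00 = 1.7936.

1.79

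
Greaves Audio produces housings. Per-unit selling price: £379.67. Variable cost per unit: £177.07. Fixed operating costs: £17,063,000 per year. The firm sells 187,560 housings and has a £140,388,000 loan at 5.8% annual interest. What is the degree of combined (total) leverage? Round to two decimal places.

2.97

Contribution at this volume is 187,560 × £202.60 = £37,999,656.00.
EBIT = £37,999,656.00 − £17,063,000 = £20,936,656.00. Interest = £8,142,504.00.
DOL = £37,999,656.00 ÷ £20,936,656.00 = 1.8150; DFL = £20,936,656.00 ÷ £12,794,152.00 = 1.6364.
DCL = DOL × DFL = 1.8150 × 1.6364 = 2.9701.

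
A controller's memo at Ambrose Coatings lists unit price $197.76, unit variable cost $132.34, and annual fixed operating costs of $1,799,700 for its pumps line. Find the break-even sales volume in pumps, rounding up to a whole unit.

27,510 pumps

Contribution margin per unit = $197.76 − $132.34 = $65.42.
Break-even Q = $1,799,700 / $65.42 = 27,509.94 → 27,510 pumps.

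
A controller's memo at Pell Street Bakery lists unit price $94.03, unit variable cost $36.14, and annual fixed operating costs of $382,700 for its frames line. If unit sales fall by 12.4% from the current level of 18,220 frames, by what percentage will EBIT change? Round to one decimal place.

-19.5%

Total contribution margin = 18,220 × $57.89 = $1,054,755.80.
Subtracting fixed costs: EBIT = $1,054,755.80 − $382,700 = $672,055.80.
So DOL = total CM / EBIT = $1,054,755.80 / $672,055.80 = 1.5694.
%ΔEBIT = DOL × %ΔSales = 1.5694 × -12.4% = -19.5%.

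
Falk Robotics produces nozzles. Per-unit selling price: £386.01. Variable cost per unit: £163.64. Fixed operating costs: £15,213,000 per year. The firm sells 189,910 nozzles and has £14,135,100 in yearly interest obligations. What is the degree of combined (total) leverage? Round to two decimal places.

3.28

Contribution at this volume is 189,910 × £222.37 = £42,230,286.70.
Subtracting fixed costs: EBIT = £42,230,286.70 − £15,213,000 = £27,017,286.70. Interest = £14,135,100.00, so EBIT − I = £12,882,186.70.
Degree of total leverage = total CM / (EBIT − interest) = £42,230,286.70 / £12,882,186.70 = 3.2782.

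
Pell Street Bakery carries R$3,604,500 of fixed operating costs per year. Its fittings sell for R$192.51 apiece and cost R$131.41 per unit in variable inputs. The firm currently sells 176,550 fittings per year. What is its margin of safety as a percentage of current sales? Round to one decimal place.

Contribution margin per unit = R$192.51 − R$131.41 = R$61.10. Break-even units = R$3,604,500 ÷ R$61.10 = 58,993.45; break-even revenue = 58,993.45 × R$192.51 = R$11,356,829.71.
Current sales = 176,550 × R$192.51 = R$33,987,640.50.
Margin of safety = (R$33,987,640.50 − R$11,356,829.71) ÷ R$33,987,640.50 = 66.6%.

66.6%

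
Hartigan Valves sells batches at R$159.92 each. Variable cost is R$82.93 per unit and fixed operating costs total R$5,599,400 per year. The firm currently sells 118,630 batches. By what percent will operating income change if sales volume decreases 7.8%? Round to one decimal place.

Contribution at this volume is 118,630 × R$76.99 = R$9,133,323.70.
Operating income = contribution − fixed costs = R$9,133,323.70 − R$5,599,400 = R$3,533,923.70.
So DOL = total CM / EBIT = R$9,133,323.70 / R$3,533,923.70 = 2.5845.
So EBIT moves 2.5845 × (-7.8%) = -20.2%.

-20.2%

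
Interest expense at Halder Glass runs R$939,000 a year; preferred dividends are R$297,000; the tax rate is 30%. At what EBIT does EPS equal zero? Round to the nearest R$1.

R$1,363,286

Preferred dividends are paid after tax, so their pre-tax equivalent is R$297,000 ÷ (1 − 0.30) = R$424,285.71.
EPS = 0 when EBIT covers interest plus the pre-tax preferred burden: R$939,000 + R$424,285.71 = R$1,363,285.71.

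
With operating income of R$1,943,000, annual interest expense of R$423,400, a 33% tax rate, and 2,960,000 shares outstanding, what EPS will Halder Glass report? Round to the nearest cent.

R$0.34

Pre-tax income = R$1,943,000 − R$423,400.00 = R$1,519,600.00.
After tax at 33%: net income = R$1,519,600.00 × 0.67 = R$1,018,132.00.
Per share: R$1,018,132.00 / 2,960,000 shares = R$0.34.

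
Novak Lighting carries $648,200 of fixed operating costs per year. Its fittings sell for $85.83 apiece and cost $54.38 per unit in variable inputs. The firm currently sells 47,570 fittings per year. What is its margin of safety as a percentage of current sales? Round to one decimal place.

Contribution margin per unit = $85.83 − $54.38 = $31.45. Break-even units = $648,200 ÷ $31.45 = 20,610.49; break-even revenue = 20,610.49 × $85.83 = $1,768,998.60.
Current sales = 47,570 × $85.83 = $4,082,933.10.
Margin of safety = ($4,082,933.10 − $1,768,998.60) ÷ $4,082,933.10 = 56.7%.

56.7%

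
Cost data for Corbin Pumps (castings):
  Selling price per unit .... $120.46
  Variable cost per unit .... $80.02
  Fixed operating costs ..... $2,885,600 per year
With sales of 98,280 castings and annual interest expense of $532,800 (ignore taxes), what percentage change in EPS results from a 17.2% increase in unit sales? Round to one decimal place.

+122.9%

Total contribution margin = 98,280 × $40.44 = $3,974,443.20.
EBIT = $3,974,443.20 − $2,885,600 = $1,088,843.20.
Interest = $532,800.00, so EBIT − I = $556,043.20.
DCL = total CM / (EBIT − I) = $3,974,443.20 / $556,043.20 = 7.1477.
%ΔEPS = DCL × %ΔSales = 7.1477 × +17.2% = +122.9%.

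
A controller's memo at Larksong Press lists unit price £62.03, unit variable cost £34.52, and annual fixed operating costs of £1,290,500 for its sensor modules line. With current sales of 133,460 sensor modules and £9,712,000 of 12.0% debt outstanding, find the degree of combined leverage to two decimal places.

At 133,460 units, contribution = 133,460 × £27.51 = £3,671,484.60.
Operating income = contribution − fixed costs = £3,671,484.60 − £1,290,500 = £2,380,984.60. Interest = £1,165,440.00.
DOL = £3,671,484.60 ÷ £2,380,984.60 = 1.5420; DFL = £2,380,984.60 ÷ £1,215,544.60 = 1.9588.
DCL = DOL × DFL = 1.5420 × 1.9588 = 3.0205.

3.02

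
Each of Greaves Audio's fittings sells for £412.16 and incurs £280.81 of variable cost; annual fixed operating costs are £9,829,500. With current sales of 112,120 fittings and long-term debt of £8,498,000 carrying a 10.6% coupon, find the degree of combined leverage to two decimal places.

Total contribution margin = 112,120 × £131.35 = £14,726,962.00.
Subtracting fixed costs: EBIT = £14,726,962.00 − £9,829,500 = £4,897,462.00. Interest = £900,788.00, so EBIT − I = £3,996,674.00.
DCL = contribution ÷ (EBIT − I) = £14,726,962.00 ÷ £3,996,674.00 = 3.6848.

3.68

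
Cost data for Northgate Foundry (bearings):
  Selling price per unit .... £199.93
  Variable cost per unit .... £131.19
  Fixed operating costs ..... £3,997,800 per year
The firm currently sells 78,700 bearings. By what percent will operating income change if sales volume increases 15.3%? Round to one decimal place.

+58.6%

Total contribution margin = 78,700 × £68.74 = £5,409,838.00.
Subtracting fixed costs: EBIT = £5,409,838.00 − £3,997,800 = £1,412,038.00.
Degree of operating leverage = £5,409,838.00 / £1,412,038.00 = 3.8312.
%ΔEBIT = DOL × %ΔSales = 3.8312 × +15.3% = +58.6%.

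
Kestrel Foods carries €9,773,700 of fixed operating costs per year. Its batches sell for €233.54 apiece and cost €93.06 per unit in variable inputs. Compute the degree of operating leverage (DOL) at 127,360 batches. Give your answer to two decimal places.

Total contribution margin = 127,360 × €140.48 = €17,891,532.80.
Subtracting fixed costs: EBIT = €17,891,532.80 − €9,773,700 = €8,117,832.80.
DOL = contribution ÷ EBIT = €17,891,532.80 ÷ €8,117,832.80 = 2.2040.

2.20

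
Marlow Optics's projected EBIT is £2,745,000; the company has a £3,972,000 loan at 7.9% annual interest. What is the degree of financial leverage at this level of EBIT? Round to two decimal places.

Annual interest charges come to £313,788.00.
DFL = EBIT ÷ (EBIT − I) = £2,745,000 ÷ (£2,745,000 − £313,788.00) = £2,745,000 ÷ £2,431,212.00 = 1.1291.

1.13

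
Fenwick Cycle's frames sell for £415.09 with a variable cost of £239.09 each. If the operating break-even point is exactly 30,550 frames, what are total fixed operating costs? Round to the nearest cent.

£5,376,800.00

Contribution margin per unit = £415.09 − £239.09 = £176.00.
Fixed costs = break-even units × CM = 30,550 × £176.00 = £5,376,800.00.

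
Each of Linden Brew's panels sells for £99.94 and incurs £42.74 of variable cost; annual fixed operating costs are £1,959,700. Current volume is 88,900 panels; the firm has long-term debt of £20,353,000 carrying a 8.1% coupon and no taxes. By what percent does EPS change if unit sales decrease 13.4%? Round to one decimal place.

-46.1%

Total contribution margin = 88,900 × £57.20 = £5,085,080.00.
Operating income = contribution − fixed costs = £5,085,080.00 − £1,959,700 = £3,125,380.00.
Interest = £1,648,593.00, so EBIT − I = £1,476,787.00.
DCL = total CM / (EBIT − I) = £5,085,080.00 / £1,476,787.00 = 3.4433.
EPS therefore changes by 3.4433 × (-13.4%) = -46.1%.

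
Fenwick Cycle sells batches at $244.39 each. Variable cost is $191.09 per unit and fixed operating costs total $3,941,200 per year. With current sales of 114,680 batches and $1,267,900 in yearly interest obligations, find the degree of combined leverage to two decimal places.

Contribution at this volume is 114,680 × $53.30 = $6,112,444.00.
EBIT = $6,112,444.00 − $3,941,200 = $2,171,244.00. Interest = $1,267,900.00, so EBIT − I = $903,344.00.
Degree of total leverage = total CM / (EBIT − interest) = $6,112,444.00 / $903,344.00 = 6.7665.

6.77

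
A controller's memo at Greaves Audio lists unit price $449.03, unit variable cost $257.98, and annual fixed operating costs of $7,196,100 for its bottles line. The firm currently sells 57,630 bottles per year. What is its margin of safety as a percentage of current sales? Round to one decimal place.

Each unit contributes $449.03 − $257.98 = $191.05. Break-even units = $7,196,100 ÷ $191.05 = 37,666.06; break-even revenue = 37,666.06 × $449.03 = $16,913,189.13.
Actual sales revenue = 57,630 × $449.03 = $25,877,598.90.
Margin of safety = ($25,877,598.90 − $16,913,189.13) ÷ $25,877,598.90 = 34.6%.

34.6%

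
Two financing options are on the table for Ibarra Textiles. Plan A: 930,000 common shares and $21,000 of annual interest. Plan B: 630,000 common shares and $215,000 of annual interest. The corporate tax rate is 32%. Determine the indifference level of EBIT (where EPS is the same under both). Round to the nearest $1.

Set EPS_A = EPS_B: (EBIT − $21,000)(1 − 0.32) ÷ 930,000 = (EBIT − $215,000)(1 − 0.32) ÷ 630,000.
Cancelling (1 − t) and cross-multiplying: 630,000·(EBIT − 21,000) = 930,000·(EBIT − 215,000).
Solving, EBIT = (215,000·930,000 − 21,000·630,000) / (930,000 − 630,000) = 186,720,000,000 / 300,000 = 622,400.00.

$622,400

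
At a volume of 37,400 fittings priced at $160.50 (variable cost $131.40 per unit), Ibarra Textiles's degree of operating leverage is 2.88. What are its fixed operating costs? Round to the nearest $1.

Total contribution margin = 37,400 × $29.10 = $1,088,340.00.
DOL = contribution / EBIT, so EBIT = $1,088,340.00 / 2.88 = $377,895.83.
And FC = contribution − EBIT = $1,088,340.00 − $377,895.83 = $710,444.

$710,444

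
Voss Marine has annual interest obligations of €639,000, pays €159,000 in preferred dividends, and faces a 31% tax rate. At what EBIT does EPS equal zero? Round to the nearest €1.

€869,435

Preferred dividends are paid after tax, so their pre-tax equivalent is €159,000 ÷ (1 − 0.31) = €230,434.78.
Financial break-even EBIT = interest + D_p ÷ (1 − t) = €639,000 + €230,434.78 = €869,434.78.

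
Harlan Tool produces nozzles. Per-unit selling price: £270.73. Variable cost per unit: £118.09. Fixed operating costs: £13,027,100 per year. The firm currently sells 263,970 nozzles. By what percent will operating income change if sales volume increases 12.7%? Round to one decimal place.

Total contribution margin = 263,970 × £152.64 = £40,292,380.80.
Operating income = contribution − fixed costs = £40,292,380.80 − £13,027,100 = £27,265,280.80.
DOL = contribution ÷ EBIT = £40,292,380.80 ÷ £27,265,280.80 = 1.4778.
Operating income changes by 1.4778 × +12.7% = +18.8%.

+18.8%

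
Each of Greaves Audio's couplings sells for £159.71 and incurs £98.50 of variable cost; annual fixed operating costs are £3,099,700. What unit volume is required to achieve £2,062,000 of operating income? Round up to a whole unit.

84,328 couplings

Each unit contributes £159.71 − £98.50 = £61.21.
Need Q such that Q × £61.21 − £3,099,700 = £2,062,000, i.e. Q = £5,161,700 / £61.21 = 84,327.72 → 84,328.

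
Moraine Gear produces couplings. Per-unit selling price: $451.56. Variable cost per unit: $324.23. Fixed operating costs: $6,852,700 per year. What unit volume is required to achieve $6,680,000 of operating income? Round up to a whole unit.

106,281 couplings

Unit CM = price − variable cost = $451.56 − $324.23 = $127.33.
Units = (FC + target) / CM = ($6,852,700 + $6,680,000) / $127.33 = 106,280.53, so 106,281 couplings.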